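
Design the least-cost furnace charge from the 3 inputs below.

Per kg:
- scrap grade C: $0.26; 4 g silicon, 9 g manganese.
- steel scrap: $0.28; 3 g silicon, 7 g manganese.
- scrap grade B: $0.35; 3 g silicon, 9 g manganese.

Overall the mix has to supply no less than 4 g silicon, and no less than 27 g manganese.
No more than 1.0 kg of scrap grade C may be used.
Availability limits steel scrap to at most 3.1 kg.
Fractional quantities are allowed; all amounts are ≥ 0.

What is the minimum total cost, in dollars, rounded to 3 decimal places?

This is a linear program. Let x1 = kg of scrap grade C, x2 = kg of steel scrap, x3 = kg of scrap grade B.
min 0.26x1 + 0.28x2 + 0.35x3 subject to:
  4x1 + 3x2 + 3x3 ≥ 4   (silicon)
  9x1 + 7x2 + 9x3 ≥ 27   (manganese)
  x1 ≤ 1
  x2 ≤ 3.1
  x1, x2, x3 ≥ 0.
The cheapest feasible vertex uses only scrap grade C, scrap grade B; steel scrap is not used. There the manganese and the scrap grade C cap constraints are tight.
That vertex is x1 = 1, x3 = 2.
Hence cost = 0.26·1 + 0.35·2 = $0.96000.

$0.960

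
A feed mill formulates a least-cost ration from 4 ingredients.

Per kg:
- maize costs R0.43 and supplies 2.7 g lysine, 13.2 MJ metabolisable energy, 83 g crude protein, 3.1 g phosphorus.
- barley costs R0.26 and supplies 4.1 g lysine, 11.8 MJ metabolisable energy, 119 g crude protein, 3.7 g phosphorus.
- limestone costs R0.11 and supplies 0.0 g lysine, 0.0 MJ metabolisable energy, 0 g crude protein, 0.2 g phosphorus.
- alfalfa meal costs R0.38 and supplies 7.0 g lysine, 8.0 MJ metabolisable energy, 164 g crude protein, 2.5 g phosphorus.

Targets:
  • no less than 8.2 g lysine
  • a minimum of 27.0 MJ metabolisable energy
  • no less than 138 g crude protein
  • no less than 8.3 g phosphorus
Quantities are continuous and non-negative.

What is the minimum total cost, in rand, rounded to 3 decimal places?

R0.595

Let x1 = kg of maize, x2 = kg of barley, x3 = kg of limestone, x4 = kg of alfalfa meal.
Minimise 0.43x1 + 0.26x2 + 0.11x3 + 0.38x4 s.t.:
  2.7x1 + 4.1x2 + 7x4 ≥ 8.2   (lysine)
  13.2x1 + 11.8x2 + 8x4 ≥ 27   (metabolisable energy)
  83x1 + 119x2 + 164x4 ≥ 138   (crude protein)
  3.1x1 + 3.7x2 + 0.2x3 + 2.5x4 ≥ 8.3   (phosphorus)
  x1, x2, x3, x4 ≥ 0.
The minimum-cost mix takes nothing from maize, limestone, alfalfa meal — only barley. There the metabolisable energy constraint is tight.
So barley = 2.288 kg.
Cost = 0.26·2.288 = 0.59488.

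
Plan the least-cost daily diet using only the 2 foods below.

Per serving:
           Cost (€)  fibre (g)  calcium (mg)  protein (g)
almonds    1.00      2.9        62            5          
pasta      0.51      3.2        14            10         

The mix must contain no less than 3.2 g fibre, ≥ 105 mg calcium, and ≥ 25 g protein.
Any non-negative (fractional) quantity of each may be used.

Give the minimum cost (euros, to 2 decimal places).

€2.22

This is a linear program. Let x1 = servings of almonds, x2 = servings of pasta.
Minimise 1x1 + 0.51x2 s.t.:
  2.9x1 + 3.2x2 ≥ 3.2   (fibre)
  62x1 + 14x2 ≥ 105   (calcium)
  5x1 + 10x2 ≥ 25   (protein)
  x1, x2 ≥ 0.
Both inputs are positive at the optimum. Binding constraints: calcium and protein.
Solving gives x1 = 1.273, x2 = 1.864.
Objective = 1·1.273 + 0.51·1.864 = 2.2236.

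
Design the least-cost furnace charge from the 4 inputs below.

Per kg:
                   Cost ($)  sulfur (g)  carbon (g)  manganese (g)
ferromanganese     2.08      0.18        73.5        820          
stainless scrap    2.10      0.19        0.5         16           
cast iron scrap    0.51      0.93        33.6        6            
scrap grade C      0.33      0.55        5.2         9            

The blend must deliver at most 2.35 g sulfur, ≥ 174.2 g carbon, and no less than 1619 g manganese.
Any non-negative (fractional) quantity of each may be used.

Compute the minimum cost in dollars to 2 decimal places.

$4.54

Let x1 = kg of ferromanganese, x2 = kg of stainless scrap, x3 = kg of cast iron scrap, x4 = kg of scrap grade C.
min 2.08x1 + 2.1x2 + 0.51x3 + 0.33x4 s.t.:
  0.18x1 + 0.19x2 + 0.93x3 + 0.55x4 ≤ 2.35   (sulfur)
  73.5x1 + 0.5x2 + 33.6x3 + 5.2x4 ≥ 174.2   (carbon)
  820x1 + 16x2 + 6x3 + 9x4 ≥ 1619   (manganese)
  x1, x2, x3, x4 ≥ 0.
At the optimum only ferromanganese, cast iron scrap are positive (stainless scrap, scrap grade C = 0). There the carbon and manganese constraints are tight.
So ferromanganese = 1.968 kg, cast iron scrap = 0.8796 kg.
Cost = 2.08·1.968 + 0.51·0.8796 = 4.5420.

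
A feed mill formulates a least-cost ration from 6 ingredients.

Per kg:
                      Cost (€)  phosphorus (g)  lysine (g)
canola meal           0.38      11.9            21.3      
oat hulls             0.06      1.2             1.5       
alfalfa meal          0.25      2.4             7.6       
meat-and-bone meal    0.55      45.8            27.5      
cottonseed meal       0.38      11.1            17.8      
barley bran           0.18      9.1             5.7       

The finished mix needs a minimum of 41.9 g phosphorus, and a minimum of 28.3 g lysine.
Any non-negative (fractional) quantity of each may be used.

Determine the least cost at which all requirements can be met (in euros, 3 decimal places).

Let x1 = kg of canola meal, x2 = kg of oat hulls, x3 = kg of alfalfa meal, x4 = kg of meat-and-bone meal, x5 = kg of cottonseed meal, x6 = kg of barley bran.
min 0.38x1 + 0.06x2 + 0.25x3 + 0.55x4 + 0.38x5 + 0.18x6 with:
  11.9x1 + 1.2x2 + 2.4x3 + 45.8x4 + 11.1x5 + 9.1x6 ≥ 41.9   (phosphorus)
  21.3x1 + 1.5x2 + 7.6x3 + 27.5x4 + 17.8x5 + 5.7x6 ≥ 28.3   (lysine)
  x1, x2, x3, x4, x5, x6 ≥ 0.
The cheapest feasible vertex uses only canola meal, meat-and-bone meal; oat hulls, alfalfa meal, cottonseed meal, barley bran are not used. There the phosphorus and lysine constraints are tight.
Optimal quantities: canola meal = 0.222 kg, meat-and-bone meal = 0.8572 kg.
Hence cost = 0.38·0.222 + 0.55·0.8572 = €0.55582.

€0.556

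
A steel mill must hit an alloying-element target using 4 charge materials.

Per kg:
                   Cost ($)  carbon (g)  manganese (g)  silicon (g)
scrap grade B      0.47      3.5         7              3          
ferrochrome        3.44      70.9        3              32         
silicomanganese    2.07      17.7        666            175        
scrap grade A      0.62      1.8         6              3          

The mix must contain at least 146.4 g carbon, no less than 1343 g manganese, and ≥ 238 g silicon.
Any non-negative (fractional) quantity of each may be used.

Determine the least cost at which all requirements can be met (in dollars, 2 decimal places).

$9.54

Treat it as an LP. Let x1 = kg of scrap grade B, x2 = kg of ferrochrome, x3 = kg of silicomanganese, x4 = kg of scrap grade A.
min 0.47x1 + 3.44x2 + 2.07x3 + 0.62x4 with:
  3.5x1 + 70.9x2 + 17.7x3 + 1.8x4 ≥ 146.4   (carbon)
  7x1 + 3x2 + 666x3 + 6x4 ≥ 1343   (manganese)
  3x1 + 32x2 + 175x3 + 3x4 ≥ 238   (silicon)
  x1, x2, x3, x4 ≥ 0.
At the optimum only ferrochrome, silicomanganese are positive (scrap grade B, scrap grade A = 0). The carbon and manganese requirements are met with equality.
Optimal quantities: ferrochrome = 1.563 kg, silicomanganese = 2.009 kg.
Total cost: 3.44·1.563 + 2.07·2.009 = 9.5354.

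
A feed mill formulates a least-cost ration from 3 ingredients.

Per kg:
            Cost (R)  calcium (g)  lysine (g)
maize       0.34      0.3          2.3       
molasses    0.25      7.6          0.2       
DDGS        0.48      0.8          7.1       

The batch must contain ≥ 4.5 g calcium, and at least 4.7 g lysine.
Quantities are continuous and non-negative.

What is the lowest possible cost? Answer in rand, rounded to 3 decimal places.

R0.442

Set it up as a linear program. Let x1 = kg of maize, x2 = kg of molasses, x3 = kg of DDGS.
min 0.34x1 + 0.25x2 + 0.48x3 subject to:
  0.3x1 + 7.6x2 + 0.8x3 ≥ 4.5   (calcium)
  2.3x1 + 0.2x2 + 7.1x3 ≥ 4.7   (lysine)
  x1, x2, x3 ≥ 0.
The cheapest feasible vertex uses only molasses, DDGS; maize is not used. Binding constraints: calcium and lysine.
That vertex is x2 = 0.524, x3 = 0.6472.
Cost = 0.25·0.524 + 0.48·0.6472 = 0.44166.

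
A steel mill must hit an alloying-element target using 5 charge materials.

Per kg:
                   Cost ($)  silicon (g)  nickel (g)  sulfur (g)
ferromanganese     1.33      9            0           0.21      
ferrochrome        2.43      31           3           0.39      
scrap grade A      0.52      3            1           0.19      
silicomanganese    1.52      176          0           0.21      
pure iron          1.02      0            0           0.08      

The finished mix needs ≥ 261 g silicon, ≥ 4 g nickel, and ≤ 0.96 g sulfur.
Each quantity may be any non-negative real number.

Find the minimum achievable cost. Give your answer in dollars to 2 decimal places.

Let x1 = kg of ferromanganese, x2 = kg of ferrochrome, x3 = kg of scrap grade A, x4 = kg of silicomanganese, x5 = kg of pure iron.
Minimize 1.33x1 + 2.43x2 + 0.52x3 + 1.52x4 + 1.02x5 s.t.:
  9x1 + 31x2 + 3x3 + 176x4 ≥ 261   (silicon)
  3x2 + 1x3 ≥ 4   (nickel)
  0.21x1 + 0.39x2 + 0.19x3 + 0.21x4 + 0.08x5 ≤ 0.96   (sulfur)
  x1, x2, x3, x4, x5 ≥ 0.
The minimum-cost mix takes nothing from ferromanganese, pure iron — only ferrochrome, scrap grade A, silicomanganese. There the silicon, nickel, sulfur constraints are tight.
That vertex is x2 = 0.4708, x3 = 2.588, x4 = 1.356.
Cost = 2.43·0.4708 + 0.52·2.588 + 1.52·1.356 = 4.5509.

$4.55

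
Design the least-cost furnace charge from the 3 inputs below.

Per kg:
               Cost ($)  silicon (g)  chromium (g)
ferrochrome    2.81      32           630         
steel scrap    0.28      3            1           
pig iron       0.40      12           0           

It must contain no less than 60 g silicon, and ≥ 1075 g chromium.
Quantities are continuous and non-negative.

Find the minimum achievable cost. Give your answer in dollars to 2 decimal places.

Set it up as a linear program. Let x1 = kg of ferrochrome, x2 = kg of steel scrap, x3 = kg of pig iron.
Minimise 2.81x1 + 0.28x2 + 0.4x3 with:
  32x1 + 3x2 + 12x3 ≥ 60   (silicon)
  630x1 + 1x2 ≥ 1075   (chromium)
  x1, x2, x3 ≥ 0.
The minimum-cost mix takes nothing from steel scrap — only ferrochrome, pig iron. The silicon and chromium requirements are met with equality.
Optimal quantities: ferrochrome = 1.706 kg, pig iron = 0.4497 kg.
Cost = 2.81·1.706 + 0.4·0.4497 = 4.9737.

$4.97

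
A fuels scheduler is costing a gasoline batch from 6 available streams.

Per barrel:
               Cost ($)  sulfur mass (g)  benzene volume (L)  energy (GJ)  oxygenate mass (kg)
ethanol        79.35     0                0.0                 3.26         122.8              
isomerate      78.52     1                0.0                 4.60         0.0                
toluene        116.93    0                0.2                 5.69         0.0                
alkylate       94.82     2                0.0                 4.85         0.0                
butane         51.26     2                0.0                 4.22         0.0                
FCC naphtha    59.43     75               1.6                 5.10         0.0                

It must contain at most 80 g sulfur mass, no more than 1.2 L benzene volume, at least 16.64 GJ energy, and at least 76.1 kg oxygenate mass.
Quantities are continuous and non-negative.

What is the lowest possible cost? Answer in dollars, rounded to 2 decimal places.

Let x1 = barrels of ethanol, x2 = barrels of isomerate, x3 = barrels of toluene, x4 = barrels of alkylate, x5 = barrels of butane, x6 = barrels of FCC naphtha.
Minimise 79.35x1 + 78.52x2 + 116.93x3 + 94.82x4 + 51.26x5 + 59.43x6 s.t.:
  1x2 + 2x4 + 2x5 + 75x6 ≤ 80   (sulfur mass)
  0.2x3 + 1.6x6 ≤ 1.2   (benzene volume)
  3.26x1 + 4.6x2 + 5.69x3 + 4.85x4 + 4.22x5 + 5.1x6 ≥ 16.64   (energy)
  122.8x1 ≥ 76.1   (oxygenate mass)
  x1, x2, x3, x4, x5, x6 ≥ 0.
The optimal basis is {ethanol, butane, FCC naphtha}; isomerate, toluene, alkylate drop out. There the benzene volume, energy, oxygenate mass constraints are tight.
So ethanol = 0.6197 barrels, butane = 2.558 barrels, FCC naphtha = 0.75 barrels.
Cost = 79.35·0.6197 + 51.26·2.558 + 59.43·0.75 = 224.8688.

$224.87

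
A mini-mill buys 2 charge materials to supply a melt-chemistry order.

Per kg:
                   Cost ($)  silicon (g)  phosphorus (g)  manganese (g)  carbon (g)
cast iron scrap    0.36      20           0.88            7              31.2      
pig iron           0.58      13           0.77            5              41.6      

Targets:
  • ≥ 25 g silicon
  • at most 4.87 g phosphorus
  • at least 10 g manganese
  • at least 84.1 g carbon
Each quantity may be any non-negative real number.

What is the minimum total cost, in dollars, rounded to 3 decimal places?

Set it up as a linear program. Let x1 = kg of cast iron scrap, x2 = kg of pig iron.
Minimise 0.36x1 + 0.58x2 with:
  20x1 + 13x2 ≥ 25   (silicon)
  0.88x1 + 0.77x2 ≤ 4.87   (phosphorus)
  7x1 + 5x2 ≥ 10   (manganese)
  31.2x1 + 41.6x2 ≥ 84.1   (carbon)
  x1, x2 ≥ 0.
The optimal basis is {cast iron scrap}; pig iron drops out. The carbon requirement is met with equality.
That vertex is x1 = 2.6955.
Hence cost = 0.36·2.6955 = $0.97038.

$0.970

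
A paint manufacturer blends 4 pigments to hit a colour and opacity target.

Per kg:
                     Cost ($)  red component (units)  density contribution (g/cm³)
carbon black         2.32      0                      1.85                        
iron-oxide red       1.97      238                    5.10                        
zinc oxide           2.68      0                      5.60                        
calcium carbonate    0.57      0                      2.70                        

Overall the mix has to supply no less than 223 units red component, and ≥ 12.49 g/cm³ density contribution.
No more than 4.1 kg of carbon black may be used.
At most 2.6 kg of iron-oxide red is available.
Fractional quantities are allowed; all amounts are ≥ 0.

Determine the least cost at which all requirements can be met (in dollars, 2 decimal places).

Let x1 = kg of carbon black, x2 = kg of iron-oxide red, x3 = kg of zinc oxide, x4 = kg of calcium carbonate.
Minimise 2.32x1 + 1.97x2 + 2.68x3 + 0.57x4 with:
  238x2 ≥ 223   (red component)
  1.85x1 + 5.1x2 + 5.6x3 + 2.7x4 ≥ 12.49   (density contribution)
  x1 ≤ 4.1
  x2 ≤ 2.6
  x1, x2, x3, x4 ≥ 0.
At the optimum only iron-oxide red, calcium carbonate are positive (carbon black, zinc oxide = 0). The red component and density contribution requirements are met with equality.
Solving gives x2 = 0.937, x4 = 2.856.
Objective = 1.97·0.937 + 0.57·2.856 = 3.4738.

$3.47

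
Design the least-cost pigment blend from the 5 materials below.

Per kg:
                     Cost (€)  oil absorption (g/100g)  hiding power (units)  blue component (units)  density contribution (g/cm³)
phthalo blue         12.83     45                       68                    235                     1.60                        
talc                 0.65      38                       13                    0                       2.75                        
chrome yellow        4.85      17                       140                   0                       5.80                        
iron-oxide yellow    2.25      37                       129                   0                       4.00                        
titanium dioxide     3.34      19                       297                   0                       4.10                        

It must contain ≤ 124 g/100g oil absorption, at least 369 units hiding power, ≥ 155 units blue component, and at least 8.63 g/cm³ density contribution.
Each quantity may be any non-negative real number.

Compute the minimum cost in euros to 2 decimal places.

€12.72

Let x1 = kg of phthalo blue, x2 = kg of talc, x3 = kg of chrome yellow, x4 = kg of iron-oxide yellow, x5 = kg of titanium dioxide.
Minimise 12.83x1 + 0.65x2 + 4.85x3 + 2.25x4 + 3.34x5 subject to:
  45x1 + 38x2 + 17x3 + 37x4 + 19x5 ≤ 124   (oil absorption)
  68x1 + 13x2 + 140x3 + 129x4 + 297x5 ≥ 369   (hiding power)
  235x1 ≥ 155   (blue component)
  1.6x1 + 2.75x2 + 5.8x3 + 4x4 + 4.1x5 ≥ 8.63   (density contribution)
  x1, x2, x3, x4, x5 ≥ 0.
The minimum-cost mix takes nothing from chrome yellow, iron-oxide yellow — only phthalo blue, talc, titanium dioxide. There the hiding power, blue component, density contribution constraints are tight.
So phthalo blue = 0.6596 kg, talc = 1.206 kg, titanium dioxide = 1.039 kg.
Objective = 12.83·0.6596 + 0.65·1.206 + 3.34·1.039 = 12.7168.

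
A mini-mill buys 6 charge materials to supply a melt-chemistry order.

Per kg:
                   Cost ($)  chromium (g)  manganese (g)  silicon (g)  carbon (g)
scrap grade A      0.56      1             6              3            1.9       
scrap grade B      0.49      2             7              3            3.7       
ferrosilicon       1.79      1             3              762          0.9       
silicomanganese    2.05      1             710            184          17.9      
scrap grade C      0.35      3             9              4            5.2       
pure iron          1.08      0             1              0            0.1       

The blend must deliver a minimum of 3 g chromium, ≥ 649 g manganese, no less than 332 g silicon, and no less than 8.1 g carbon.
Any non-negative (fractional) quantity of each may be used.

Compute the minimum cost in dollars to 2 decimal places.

$2.46

Let x1 = kg of scrap grade A, x2 = kg of scrap grade B, x3 = kg of ferrosilicon, x4 = kg of silicomanganese, x5 = kg of scrap grade C, x6 = kg of pure iron.
min 0.56x1 + 0.49x2 + 1.79x3 + 2.05x4 + 0.35x5 + 1.08x6 s.t.:
  1x1 + 2x2 + 1x3 + 1x4 + 3x5 ≥ 3   (chromium)
  6x1 + 7x2 + 3x3 + 710x4 + 9x5 + 1x6 ≥ 649   (manganese)
  3x1 + 3x2 + 762x3 + 184x4 + 4x5 ≥ 332   (silicon)
  1.9x1 + 3.7x2 + 0.9x3 + 17.9x4 + 5.2x5 + 0.1x6 ≥ 8.1   (carbon)
  x1, x2, x3, x4, x5, x6 ≥ 0.
The minimum-cost mix takes nothing from scrap grade A, scrap grade B, pure iron — only ferrosilicon, silicomanganese, scrap grade C. There the chromium, manganese, silicon constraints are tight.
Solving gives x3 = 0.2138, x4 = 0.9052, x5 = 0.627.
Total cost: 1.79·0.2138 + 2.05·0.9052 + 0.35·0.627 = 2.4578.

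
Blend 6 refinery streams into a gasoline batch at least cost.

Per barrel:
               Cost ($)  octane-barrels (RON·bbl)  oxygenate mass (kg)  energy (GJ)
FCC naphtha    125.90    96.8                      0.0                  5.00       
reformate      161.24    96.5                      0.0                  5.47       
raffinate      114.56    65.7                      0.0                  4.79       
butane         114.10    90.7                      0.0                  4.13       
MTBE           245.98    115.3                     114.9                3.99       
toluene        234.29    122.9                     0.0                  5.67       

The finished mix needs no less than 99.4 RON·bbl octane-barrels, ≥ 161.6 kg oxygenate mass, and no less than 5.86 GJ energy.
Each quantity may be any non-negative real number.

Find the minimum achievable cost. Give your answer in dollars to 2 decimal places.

$351.89

Let x1 = barrels of FCC naphtha, x2 = barrels of reformate, x3 = barrels of raffinate, x4 = barrels of butane, x5 = barrels of MTBE, x6 = barrels of toluene.
Minimise 125.9x1 + 161.24x2 + 114.56x3 + 114.1x4 + 245.98x5 + 234.29x6 with:
  96.8x1 + 96.5x2 + 65.7x3 + 90.7x4 + 115.3x5 + 122.9x6 ≥ 99.4   (octane-barrels)
  114.9x5 ≥ 161.6   (oxygenate mass)
  5x1 + 5.47x2 + 4.79x3 + 4.13x4 + 3.99x5 + 5.67x6 ≥ 5.86   (energy)
  x1, x2, x3, x4, x5, x6 ≥ 0.
The optimal basis is {raffinate, MTBE}; FCC naphtha, reformate, butane, toluene drop out. There the oxygenate mass and energy constraints are tight.
Optimal quantities: raffinate = 0.0518378 barrels, MTBE = 1.40644 barrels.
Hence cost = 114.56·0.0518378 + 245.98·1.40644 = $351.8946.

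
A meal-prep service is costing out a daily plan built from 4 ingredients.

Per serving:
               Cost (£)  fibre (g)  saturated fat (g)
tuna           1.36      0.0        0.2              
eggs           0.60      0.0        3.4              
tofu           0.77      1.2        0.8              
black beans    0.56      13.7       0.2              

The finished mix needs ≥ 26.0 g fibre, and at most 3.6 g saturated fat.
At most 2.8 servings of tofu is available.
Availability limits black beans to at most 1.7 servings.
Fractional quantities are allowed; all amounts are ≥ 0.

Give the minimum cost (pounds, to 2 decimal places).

Let x1 = servings of tuna, x2 = servings of eggs, x3 = servings of tofu, x4 = servings of black beans.
Minimize 1.36x1 + 0.6x2 + 0.77x3 + 0.56x4 subject to:
  1.2x3 + 13.7x4 ≥ 26   (fibre)
  0.2x1 + 3.4x2 + 0.8x3 + 0.2x4 ≤ 3.6   (saturated fat)
  x3 ≤ 2.8
  x4 ≤ 1.7
  x1, x2, x3, x4 ≥ 0.
At the optimum only tofu, black beans are positive (tuna, eggs = 0). There the fibre and the black beans cap constraints are tight.
Solving gives x3 = 2.258, x4 = 1.7.
Hence cost = 0.77·2.258 + 0.56·1.7 = £2.6907.

£2.69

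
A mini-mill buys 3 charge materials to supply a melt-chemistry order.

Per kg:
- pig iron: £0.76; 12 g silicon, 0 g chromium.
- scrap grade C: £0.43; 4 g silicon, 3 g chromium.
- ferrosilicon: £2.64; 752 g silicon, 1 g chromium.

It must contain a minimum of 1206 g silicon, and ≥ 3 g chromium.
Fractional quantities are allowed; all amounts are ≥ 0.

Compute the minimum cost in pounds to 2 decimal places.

£4.43

Let x1 = kg of pig iron, x2 = kg of scrap grade C, x3 = kg of ferrosilicon.
min 0.76x1 + 0.43x2 + 2.64x3 s.t.:
  12x1 + 4x2 + 752x3 ≥ 1206   (silicon)
  3x2 + 1x3 ≥ 3   (chromium)
  x1, x2, x3 ≥ 0.
The optimal basis is {scrap grade C, ferrosilicon}; pig iron drops out. Binding constraints: silicon and chromium.
Solving gives x2 = 0.4663, x3 = 1.601.
Cost = 0.43·0.4663 + 2.64·1.601 = 4.4271.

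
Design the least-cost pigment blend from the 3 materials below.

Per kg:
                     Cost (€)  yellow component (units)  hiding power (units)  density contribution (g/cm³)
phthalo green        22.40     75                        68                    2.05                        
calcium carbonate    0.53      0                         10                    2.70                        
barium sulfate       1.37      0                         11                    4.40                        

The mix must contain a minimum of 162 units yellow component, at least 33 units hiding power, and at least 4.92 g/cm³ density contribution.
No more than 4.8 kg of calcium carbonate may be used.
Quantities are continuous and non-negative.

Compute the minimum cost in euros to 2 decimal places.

€48.48

Let x1 = kg of phthalo green, x2 = kg of calcium carbonate, x3 = kg of barium sulfate.
Minimise 22.4x1 + 0.53x2 + 1.37x3 with:
  75x1 ≥ 162   (yellow component)
  68x1 + 10x2 + 11x3 ≥ 33   (hiding power)
  2.05x1 + 2.7x2 + 4.4x3 ≥ 4.92   (density contribution)
  x2 ≤ 4.8
  x1, x2, x3 ≥ 0.
The optimal basis is {phthalo green, calcium carbonate}; barium sulfate drops out. The yellow component and density contribution requirements are met with equality.
That vertex is x1 = 2.16, x2 = 0.1822.
Total cost: 22.4·2.16 + 0.53·0.1822 = 48.4806.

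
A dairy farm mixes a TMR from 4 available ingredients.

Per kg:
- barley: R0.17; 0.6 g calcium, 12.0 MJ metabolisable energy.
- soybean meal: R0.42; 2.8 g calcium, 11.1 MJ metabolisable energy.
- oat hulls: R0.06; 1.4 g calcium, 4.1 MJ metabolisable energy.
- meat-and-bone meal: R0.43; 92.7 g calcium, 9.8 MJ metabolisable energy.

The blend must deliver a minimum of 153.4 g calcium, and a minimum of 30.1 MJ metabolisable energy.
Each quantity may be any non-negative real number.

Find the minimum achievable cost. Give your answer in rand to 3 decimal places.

Set it up as a linear program. Let x1 = kg of barley, x2 = kg of soybean meal, x3 = kg of oat hulls, x4 = kg of meat-and-bone meal.
Minimise 0.17x1 + 0.42x2 + 0.06x3 + 0.43x4 subject to:
  0.6x1 + 2.8x2 + 1.4x3 + 92.7x4 ≥ 153.4   (calcium)
  12x1 + 11.1x2 + 4.1x3 + 9.8x4 ≥ 30.1   (metabolisable energy)
  x1, x2, x3, x4 ≥ 0.
The minimum-cost mix takes nothing from barley, soybean meal — only oat hulls, meat-and-bone meal. The calcium and metabolisable energy requirements are met with equality.
Solving gives x3 = 3.513, x4 = 1.602.
Objective = 0.06·3.513 + 0.43·1.602 = 0.89964.

R0.900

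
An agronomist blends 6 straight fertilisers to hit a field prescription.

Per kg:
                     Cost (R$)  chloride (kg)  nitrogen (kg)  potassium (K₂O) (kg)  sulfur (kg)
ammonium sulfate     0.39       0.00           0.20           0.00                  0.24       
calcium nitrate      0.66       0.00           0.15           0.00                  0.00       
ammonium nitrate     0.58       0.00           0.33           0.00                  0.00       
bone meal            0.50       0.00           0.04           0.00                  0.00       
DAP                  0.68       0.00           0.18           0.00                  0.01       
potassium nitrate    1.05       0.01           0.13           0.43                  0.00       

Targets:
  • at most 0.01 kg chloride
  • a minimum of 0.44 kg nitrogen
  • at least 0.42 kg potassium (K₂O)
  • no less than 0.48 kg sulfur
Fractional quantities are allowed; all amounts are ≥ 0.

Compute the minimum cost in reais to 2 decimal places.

R$1.81

Let x1 = kg of ammonium sulfate, x2 = kg of calcium nitrate, x3 = kg of ammonium nitrate, x4 = kg of bone meal, x5 = kg of DAP, x6 = kg of potassium nitrate.
min 0.39x1 + 0.66x2 + 0.58x3 + 0.5x4 + 0.68x5 + 1.05x6 s.t.:
  0.01x6 ≤ 0.01   (chloride)
  0.2x1 + 0.15x2 + 0.33x3 + 0.04x4 + 0.18x5 + 0.13x6 ≥ 0.44   (nitrogen)
  0.43x6 ≥ 0.42   (potassium (K₂O))
  0.24x1 + 0.01x5 ≥ 0.48   (sulfur)
  x1, x2, x3, x4, x5, x6 ≥ 0.
The cheapest feasible vertex uses only ammonium sulfate, potassium nitrate; calcium nitrate, ammonium nitrate, bone meal, DAP are not used. The potassium (K₂O) and sulfur requirements are met with equality.
So ammonium sulfate = 2 kg, potassium nitrate = 0.9767 kg.
Total cost: 0.39·2 + 1.05·0.9767 = 1.8055.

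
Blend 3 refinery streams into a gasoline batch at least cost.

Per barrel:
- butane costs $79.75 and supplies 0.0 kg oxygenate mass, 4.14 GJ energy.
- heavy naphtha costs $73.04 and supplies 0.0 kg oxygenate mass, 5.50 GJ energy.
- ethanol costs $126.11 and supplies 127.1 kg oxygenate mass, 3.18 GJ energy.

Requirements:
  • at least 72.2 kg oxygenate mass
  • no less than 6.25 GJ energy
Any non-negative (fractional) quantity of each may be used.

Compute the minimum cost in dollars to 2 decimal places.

Set it up as a linear program. Let x1 = barrels of butane, x2 = barrels of heavy naphtha, x3 = barrels of ethanol.
Minimise 79.75x1 + 73.04x2 + 126.11x3 subject to:
  127.1x3 ≥ 72.2   (oxygenate mass)
  4.14x1 + 5.5x2 + 3.18x3 ≥ 6.25   (energy)
  x1, x2, x3 ≥ 0.
The optimal basis is {heavy naphtha, ethanol}; butane drops out. Binding constraints: oxygenate mass and energy.
Solving gives x2 = 0.8079, x3 = 0.5681.
Total cost: 73.04·0.8079 + 126.11·0.5681 = 130.6521.

$130.65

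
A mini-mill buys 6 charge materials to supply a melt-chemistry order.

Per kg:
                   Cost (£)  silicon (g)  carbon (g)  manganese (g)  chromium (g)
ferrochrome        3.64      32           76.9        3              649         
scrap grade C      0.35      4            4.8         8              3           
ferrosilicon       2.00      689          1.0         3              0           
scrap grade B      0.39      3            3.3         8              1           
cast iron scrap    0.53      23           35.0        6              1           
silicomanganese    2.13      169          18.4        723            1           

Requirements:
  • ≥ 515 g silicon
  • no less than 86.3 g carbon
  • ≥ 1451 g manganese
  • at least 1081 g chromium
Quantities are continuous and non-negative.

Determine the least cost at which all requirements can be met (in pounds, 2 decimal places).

£10.67

Let x1 = kg of ferrochrome, x2 = kg of scrap grade C, x3 = kg of ferrosilicon, x4 = kg of scrap grade B, x5 = kg of cast iron scrap, x6 = kg of silicomanganese.
Minimise 3.64x1 + 0.35x2 + 2x3 + 0.39x4 + 0.53x5 + 2.13x6 subject to:
  32x1 + 4x2 + 689x3 + 3x4 + 23x5 + 169x6 ≥ 515   (silicon)
  76.9x1 + 4.8x2 + 1x3 + 3.3x4 + 35x5 + 18.4x6 ≥ 86.3   (carbon)
  3x1 + 8x2 + 3x3 + 8x4 + 6x5 + 723x6 ≥ 1451   (manganese)
  649x1 + 3x2 + 1x4 + 1x5 + 1x6 ≥ 1081   (chromium)
  x1, x2, x3, x4, x5, x6 ≥ 0.
The minimum-cost mix takes nothing from scrap grade C, scrap grade B, cast iron scrap — only ferrochrome, ferrosilicon, silicomanganese. The silicon, manganese, chromium requirements are met with equality.
So ferrochrome = 1.663 kg, ferrosilicon = 0.1799 kg, silicomanganese = 1.999 kg.
Objective = 3.64·1.663 + 2·0.1799 + 2.13·1.999 = 10.6710.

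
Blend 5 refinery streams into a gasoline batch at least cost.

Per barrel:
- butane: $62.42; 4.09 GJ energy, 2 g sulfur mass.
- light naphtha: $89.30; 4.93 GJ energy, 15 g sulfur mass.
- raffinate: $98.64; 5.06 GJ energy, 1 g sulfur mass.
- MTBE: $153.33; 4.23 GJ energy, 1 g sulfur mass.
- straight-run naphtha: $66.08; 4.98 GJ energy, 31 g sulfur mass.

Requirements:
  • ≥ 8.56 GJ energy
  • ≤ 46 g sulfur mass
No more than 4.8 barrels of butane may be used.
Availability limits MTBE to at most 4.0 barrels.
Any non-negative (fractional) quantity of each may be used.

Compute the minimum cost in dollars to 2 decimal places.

$116.11

This is a linear program. Let x1 = barrels of butane, x2 = barrels of light naphtha, x3 = barrels of raffinate, x4 = barrels of MTBE, x5 = barrels of straight-run naphtha.
min 62.42x1 + 89.3x2 + 98.64x3 + 153.33x4 + 66.08x5 with:
  4.09x1 + 4.93x2 + 5.06x3 + 4.23x4 + 4.98x5 ≥ 8.56   (energy)
  2x1 + 15x2 + 1x3 + 1x4 + 31x5 ≤ 46   (sulfur mass)
  x1 ≤ 4.8
  x4 ≤ 4
  x1, x2, x3, x4, x5 ≥ 0.
At the optimum only butane, straight-run naphtha are positive (light naphtha, raffinate, MTBE = 0). There the energy and sulfur mass constraints are tight.
So butane = 0.31054 barrels, straight-run naphtha = 1.4638 barrels.
Objective = 62.42·0.31054 + 66.08·1.4638 = 116.1118.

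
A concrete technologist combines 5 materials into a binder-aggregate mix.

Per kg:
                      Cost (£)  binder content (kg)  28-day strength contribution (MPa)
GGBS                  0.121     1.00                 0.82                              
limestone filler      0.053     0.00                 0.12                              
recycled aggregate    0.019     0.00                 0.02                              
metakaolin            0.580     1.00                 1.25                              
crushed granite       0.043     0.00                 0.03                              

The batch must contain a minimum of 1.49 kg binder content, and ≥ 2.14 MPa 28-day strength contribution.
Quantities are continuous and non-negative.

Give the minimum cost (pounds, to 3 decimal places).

Let x1 = kg of GGBS, x2 = kg of limestone filler, x3 = kg of recycled aggregate, x4 = kg of metakaolin, x5 = kg of crushed granite.
Minimize 0.121x1 + 0.053x2 + 0.019x3 + 0.58x4 + 0.043x5 s.t.:
  1x1 + 1x4 ≥ 1.49   (binder content)
  0.82x1 + 0.12x2 + 0.02x3 + 1.25x4 + 0.03x5 ≥ 2.14   (28-day strength contribution)
  x1, x2, x3, x4, x5 ≥ 0.
The optimal basis is {GGBS}; limestone filler, recycled aggregate, metakaolin, crushed granite drop out. There the 28-day strength contribution constraint is tight.
Solving gives x1 = 2.61.
Objective = 0.121·2.61 = 0.31581.

£0.316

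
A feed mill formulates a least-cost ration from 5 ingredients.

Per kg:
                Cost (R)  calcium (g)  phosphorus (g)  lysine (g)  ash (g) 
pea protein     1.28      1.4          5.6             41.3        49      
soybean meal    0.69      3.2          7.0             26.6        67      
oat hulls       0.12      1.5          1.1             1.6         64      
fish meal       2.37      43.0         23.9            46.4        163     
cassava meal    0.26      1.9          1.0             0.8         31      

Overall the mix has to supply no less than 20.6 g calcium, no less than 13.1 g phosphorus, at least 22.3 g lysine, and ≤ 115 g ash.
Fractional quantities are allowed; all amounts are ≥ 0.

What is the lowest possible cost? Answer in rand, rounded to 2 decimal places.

R1.30

Treat it as an LP. Let x1 = kg of pea protein, x2 = kg of soybean meal, x3 = kg of oat hulls, x4 = kg of fish meal, x5 = kg of cassava meal.
Minimize 1.28x1 + 0.69x2 + 0.12x3 + 2.37x4 + 0.26x5 subject to:
  1.4x1 + 3.2x2 + 1.5x3 + 43x4 + 1.9x5 ≥ 20.6   (calcium)
  5.6x1 + 7x2 + 1.1x3 + 23.9x4 + 1x5 ≥ 13.1   (phosphorus)
  41.3x1 + 26.6x2 + 1.6x3 + 46.4x4 + 0.8x5 ≥ 22.3   (lysine)
  49x1 + 67x2 + 64x3 + 163x4 + 31x5 ≤ 115   (ash)
  x1, x2, x3, x4, x5 ≥ 0.
The cheapest feasible vertex uses only soybean meal, fish meal; pea protein, oat hulls, cassava meal are not used. The calcium and phosphorus requirements are met with equality.
Solving gives x2 = 0.3161, x4 = 0.4555.
Cost = 0.69·0.3161 + 2.37·0.4555 = 1.2976.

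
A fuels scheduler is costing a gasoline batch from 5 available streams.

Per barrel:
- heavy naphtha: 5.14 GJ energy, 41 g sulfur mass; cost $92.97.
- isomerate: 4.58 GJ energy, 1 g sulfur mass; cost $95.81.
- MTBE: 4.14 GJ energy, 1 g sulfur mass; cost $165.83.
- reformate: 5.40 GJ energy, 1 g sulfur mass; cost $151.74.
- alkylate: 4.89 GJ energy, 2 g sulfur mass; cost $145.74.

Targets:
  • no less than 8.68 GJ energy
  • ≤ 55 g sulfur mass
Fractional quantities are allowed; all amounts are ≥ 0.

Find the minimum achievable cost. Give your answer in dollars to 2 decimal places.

$162.20

Treat it as an LP. Let x1 = barrels of heavy naphtha, x2 = barrels of isomerate, x3 = barrels of MTBE, x4 = barrels of reformate, x5 = barrels of alkylate.
Minimise 92.97x1 + 95.81x2 + 165.83x3 + 151.74x4 + 145.74x5 subject to:
  5.14x1 + 4.58x2 + 4.14x3 + 5.4x4 + 4.89x5 ≥ 8.68   (energy)
  41x1 + 1x2 + 1x3 + 1x4 + 2x5 ≤ 55   (sulfur mass)
  x1, x2, x3, x4, x5 ≥ 0.
The optimal basis is {heavy naphtha, isomerate}; MTBE, reformate, alkylate drop out. Binding constraints: energy and sulfur mass.
That vertex is x1 = 1.3317, x2 = 0.40068.
Objective = 92.97·1.3317 + 95.81·0.40068 = 162.1973.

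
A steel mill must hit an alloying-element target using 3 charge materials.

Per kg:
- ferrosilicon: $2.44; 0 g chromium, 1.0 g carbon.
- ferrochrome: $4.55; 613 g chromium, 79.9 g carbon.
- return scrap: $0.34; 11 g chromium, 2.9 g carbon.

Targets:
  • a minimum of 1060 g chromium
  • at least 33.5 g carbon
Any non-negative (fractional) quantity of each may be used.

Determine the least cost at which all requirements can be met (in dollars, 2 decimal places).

$7.87

Treat it as an LP. Let x1 = kg of ferrosilicon, x2 = kg of ferrochrome, x3 = kg of return scrap.
Minimize 2.44x1 + 4.55x2 + 0.34x3 subject to:
  613x2 + 11x3 ≥ 1060   (chromium)
  1x1 + 79.9x2 + 2.9x3 ≥ 33.5   (carbon)
  x1, x2, x3 ≥ 0.
The minimum-cost mix takes nothing from ferrosilicon, return scrap — only ferrochrome. The chromium requirement is met with equality.
That vertex is x2 = 1.729.
Objective = 4.55·1.729 = 7.8670.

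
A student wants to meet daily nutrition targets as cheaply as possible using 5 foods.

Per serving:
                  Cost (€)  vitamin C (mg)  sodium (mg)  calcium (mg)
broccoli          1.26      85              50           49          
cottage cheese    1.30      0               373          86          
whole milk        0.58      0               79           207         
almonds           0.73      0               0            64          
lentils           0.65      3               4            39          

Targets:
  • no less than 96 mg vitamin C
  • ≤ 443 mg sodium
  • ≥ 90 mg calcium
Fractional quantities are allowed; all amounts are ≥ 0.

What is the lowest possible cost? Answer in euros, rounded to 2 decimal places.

Let x1 = servings of broccoli, x2 = servings of cottage cheese, x3 = servings of whole milk, x4 = servings of almonds, x5 = servings of lentils.
Minimize 1.26x1 + 1.3x2 + 0.58x3 + 0.73x4 + 0.65x5 with:
  85x1 + 3x5 ≥ 96   (vitamin C)
  50x1 + 373x2 + 79x3 + 4x5 ≤ 443   (sodium)
  49x1 + 86x2 + 207x3 + 64x4 + 39x5 ≥ 90   (calcium)
  x1, x2, x3, x4, x5 ≥ 0.
The cheapest feasible vertex uses only broccoli, whole milk; cottage cheese, almonds, lentils are not used. The vitamin C and calcium requirements are met with equality.
Solving gives x1 = 1.129, x3 = 0.1674.
Objective = 1.26·1.129 + 0.58·0.1674 = 1.5196.

€1.52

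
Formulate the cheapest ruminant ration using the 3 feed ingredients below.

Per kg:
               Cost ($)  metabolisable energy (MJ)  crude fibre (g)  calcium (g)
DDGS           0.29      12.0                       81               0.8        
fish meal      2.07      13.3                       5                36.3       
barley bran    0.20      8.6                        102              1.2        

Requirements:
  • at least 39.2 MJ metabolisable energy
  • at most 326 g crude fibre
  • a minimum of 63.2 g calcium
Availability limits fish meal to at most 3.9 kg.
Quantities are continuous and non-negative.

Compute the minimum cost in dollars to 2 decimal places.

Set it up as a linear program. Let x1 = kg of DDGS, x2 = kg of fish meal, x3 = kg of barley bran.
Minimize 0.29x1 + 2.07x2 + 0.2x3 subject to:
  12x1 + 13.3x2 + 8.6x3 ≥ 39.2   (metabolisable energy)
  81x1 + 5x2 + 102x3 ≤ 326   (crude fibre)
  0.8x1 + 36.3x2 + 1.2x3 ≥ 63.2   (calcium)
  x2 ≤ 3.9
  x1, x2, x3 ≥ 0.
The minimum-cost mix takes nothing from DDGS — only fish meal, barley bran. There the metabolisable energy and calcium constraints are tight.
So fish meal = 1.676 kg, barley bran = 1.966 kg.
Objective = 2.07·1.676 + 0.2·1.966 = 3.8625.

$3.86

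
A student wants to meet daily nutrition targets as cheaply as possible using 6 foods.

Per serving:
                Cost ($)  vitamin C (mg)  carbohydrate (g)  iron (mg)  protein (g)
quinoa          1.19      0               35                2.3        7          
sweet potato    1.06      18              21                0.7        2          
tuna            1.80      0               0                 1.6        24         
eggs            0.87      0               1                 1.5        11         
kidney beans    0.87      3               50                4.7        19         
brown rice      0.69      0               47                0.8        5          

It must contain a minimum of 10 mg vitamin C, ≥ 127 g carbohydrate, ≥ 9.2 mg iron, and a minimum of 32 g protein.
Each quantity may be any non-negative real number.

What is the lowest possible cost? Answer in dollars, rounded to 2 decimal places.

$2.30

This is a linear program. Let x1 = servings of quinoa, x2 = servings of sweet potato, x3 = servings of tuna, x4 = servings of eggs, x5 = servings of kidney beans, x6 = servings of brown rice.
Minimize 1.19x1 + 1.06x2 + 1.8x3 + 0.87x4 + 0.87x5 + 0.69x6 s.t.:
  18x2 + 3x5 ≥ 10   (vitamin C)
  35x1 + 21x2 + 1x4 + 50x5 + 47x6 ≥ 127   (carbohydrate)
  2.3x1 + 0.7x2 + 1.6x3 + 1.5x4 + 4.7x5 + 0.8x6 ≥ 9.2   (iron)
  7x1 + 2x2 + 24x3 + 11x4 + 19x5 + 5x6 ≥ 32   (protein)
  x1, x2, x3, x4, x5, x6 ≥ 0.
The minimum-cost mix takes nothing from quinoa, tuna, eggs — only sweet potato, kidney beans, brown rice. There the vitamin C, carbohydrate, iron constraints are tight.
That vertex is x2 = 0.2546, x5 = 1.806, x6 = 0.6671.
Cost = 1.06·0.2546 + 0.87·1.806 + 0.69·0.6671 = 2.3014.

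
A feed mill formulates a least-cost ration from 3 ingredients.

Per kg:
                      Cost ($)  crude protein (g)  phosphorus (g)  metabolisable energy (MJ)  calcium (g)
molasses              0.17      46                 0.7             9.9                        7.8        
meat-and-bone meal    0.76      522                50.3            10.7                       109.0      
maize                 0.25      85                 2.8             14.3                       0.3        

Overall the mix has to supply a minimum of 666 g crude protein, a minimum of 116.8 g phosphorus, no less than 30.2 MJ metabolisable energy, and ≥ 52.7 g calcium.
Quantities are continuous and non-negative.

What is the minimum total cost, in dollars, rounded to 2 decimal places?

$1.85

Let x1 = kg of molasses, x2 = kg of meat-and-bone meal, x3 = kg of maize.
Minimize 0.17x1 + 0.76x2 + 0.25x3 s.t.:
  46x1 + 522x2 + 85x3 ≥ 666   (crude protein)
  0.7x1 + 50.3x2 + 2.8x3 ≥ 116.8   (phosphorus)
  9.9x1 + 10.7x2 + 14.3x3 ≥ 30.2   (metabolisable energy)
  7.8x1 + 109x2 + 0.3x3 ≥ 52.7   (calcium)
  x1, x2, x3 ≥ 0.
The minimum-cost mix takes nothing from molasses — only meat-and-bone meal, maize. Binding constraints: phosphorus and metabolisable energy.
That vertex is x2 = 2.3, x3 = 0.3907.
Hence cost = 0.76·2.3 + 0.25·0.3907 = $1.8457.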